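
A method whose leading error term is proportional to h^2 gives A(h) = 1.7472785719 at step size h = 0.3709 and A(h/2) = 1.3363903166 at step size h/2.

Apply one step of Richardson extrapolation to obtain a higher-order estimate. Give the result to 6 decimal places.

r = 2: numerator weight 4, denominator 3.
Top: 4(1.3363903166) − (1.7472785719) = 3.5982826945
Denominator 4 − 1 = 3.
So the Richardson estimate is 1.1994275648.

1.199428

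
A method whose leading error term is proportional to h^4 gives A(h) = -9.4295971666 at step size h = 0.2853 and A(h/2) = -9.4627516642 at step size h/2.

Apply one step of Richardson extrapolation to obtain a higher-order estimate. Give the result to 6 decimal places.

-9.464962

The method has order 4: 2^4 = 16.
16 × (-9.4627516642) − (-9.4295971666) = -141.9744294606
R = (-141.9744294606)/15 = -9.4649619640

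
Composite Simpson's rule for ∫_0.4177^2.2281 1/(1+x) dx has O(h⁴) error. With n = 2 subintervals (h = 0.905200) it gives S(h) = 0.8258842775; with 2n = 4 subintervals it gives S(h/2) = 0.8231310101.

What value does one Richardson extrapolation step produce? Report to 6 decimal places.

Leading term ∝ h^4; use weight 16 = 2^4.
16×0.8231310101 − 0.8258842775 = 12.3442118841
(16×0.8231310101 − 0.8258842775)/(16 − 1) = 0.8229474589
Correction |R − A(h/2)| = 1.836e-04; gap |A(h/2) − A(h)| = 2.753e-03.

0.822947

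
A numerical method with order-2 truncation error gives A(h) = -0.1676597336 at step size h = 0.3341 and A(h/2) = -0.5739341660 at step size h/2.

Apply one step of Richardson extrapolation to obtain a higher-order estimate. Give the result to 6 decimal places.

Method order is 2; weight 2^2 = 4.
2^2 × A(h/2) = -2.2957366640; minus A(h) gives -2.1280769304.
Divide by 2^2 − 1 = 3.
So the Richardson estimate is -0.7093589768.
Gap between inputs: 4.063e-01; correction applied: −0.1354248108.

-0.709359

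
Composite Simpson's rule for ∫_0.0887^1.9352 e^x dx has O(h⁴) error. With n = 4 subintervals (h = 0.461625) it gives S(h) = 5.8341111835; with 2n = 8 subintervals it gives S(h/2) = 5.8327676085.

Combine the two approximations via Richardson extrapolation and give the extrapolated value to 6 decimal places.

Order 4 gives 2^r = 16 and 2^r − 1 = 15.
16·5.8327676085 = 93.3242817360; subtract 5.8341111835 → 87.4901705525
(16·5.8327676085 − 5.8341111835)/(16 − 1) = 5.8326780368

5.832678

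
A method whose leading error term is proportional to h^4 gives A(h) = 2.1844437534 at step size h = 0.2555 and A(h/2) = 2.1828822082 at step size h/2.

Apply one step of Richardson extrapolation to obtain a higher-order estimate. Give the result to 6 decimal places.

2.182778

r = 4, so 2^r = 16.
Weighted: 34.9261153312 − 2.1844437534 = 32.7416715778
Extrapolated: 32.7416715778 / 15 = 2.1827781052
Shift from A(h/2): −0.0001041030.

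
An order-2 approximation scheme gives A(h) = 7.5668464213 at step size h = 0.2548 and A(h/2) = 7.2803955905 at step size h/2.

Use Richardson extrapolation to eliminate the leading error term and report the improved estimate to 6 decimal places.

Error is O(h^2); halving h shrinks it by 2^2 = 4.
4·7.2803955905 = 29.1215823620; 29.1215823620 − 7.5668464213 = 21.5547359407
R = 21.5547359407/3 = 7.1849119802
Shift from A(h/2): −0.0954836103.

7.184912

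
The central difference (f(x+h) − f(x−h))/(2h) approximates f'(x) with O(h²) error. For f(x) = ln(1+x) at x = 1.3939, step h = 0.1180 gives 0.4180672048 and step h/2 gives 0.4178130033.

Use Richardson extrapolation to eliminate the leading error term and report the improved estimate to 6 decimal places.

Order 2 gives 2^r = 4 and 2^r − 1 = 3.
Weighted: 1.6712520132 − 0.4180672048 = 1.2531848084
Denominator 4 − 1 = 3.
1.2531848084 ÷ 3 = 0.4177282695

0.417728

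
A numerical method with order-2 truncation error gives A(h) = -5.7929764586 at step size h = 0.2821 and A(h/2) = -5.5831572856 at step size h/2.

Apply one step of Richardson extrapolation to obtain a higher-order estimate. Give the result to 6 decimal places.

-5.513218

The method has order 2: 2^2 = 4.
Weighted: (-22.3326291424) − (-5.7929764586) = -16.5396526838
R = (-16.5396526838)/3 = -5.5132175613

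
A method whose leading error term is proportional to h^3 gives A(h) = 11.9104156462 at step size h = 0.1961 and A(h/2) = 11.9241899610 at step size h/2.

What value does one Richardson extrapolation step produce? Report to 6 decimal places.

11.926158

Method order is 3; weight 2^3 = 8.
2^3*A(h/2) = 95.3935196880; minus A(h) gives 83.4831040418.
Divide by 2^3 − 1 = 7.
Result: 11.9261577203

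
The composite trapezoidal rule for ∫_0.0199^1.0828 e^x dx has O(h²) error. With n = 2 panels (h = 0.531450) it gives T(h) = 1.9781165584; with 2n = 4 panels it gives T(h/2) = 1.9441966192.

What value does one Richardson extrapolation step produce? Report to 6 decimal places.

Order 2 gives 2^r = 4 and 2^r − 1 = 3.
Difference of the inputs: 1.9441966192 − 1.9781165584 = -0.0339199392
Correction (A(h/2) − A(h))/(4 − 1) = (-0.0339199392)/3 = -0.0113066464
R = A(h/2) + (A(h/2) − A(h))/3 = 1.9441966192 − 0.0113066464 = 1.9328899728
Correction |R − A(h/2)| = 1.131e-02; gap |A(h/2) − A(h)| = 3.392e-02.

1.932890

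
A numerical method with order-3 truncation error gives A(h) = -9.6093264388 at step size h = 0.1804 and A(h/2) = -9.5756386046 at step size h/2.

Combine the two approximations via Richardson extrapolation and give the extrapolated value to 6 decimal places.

Leading term ∝ h^3; use weight 8 = 2^3.
Weighted: (-76.6051088368) − (-9.6093264388) = -66.9957823980
R = (-66.9957823980)/7 = -9.5708260569

-9.570826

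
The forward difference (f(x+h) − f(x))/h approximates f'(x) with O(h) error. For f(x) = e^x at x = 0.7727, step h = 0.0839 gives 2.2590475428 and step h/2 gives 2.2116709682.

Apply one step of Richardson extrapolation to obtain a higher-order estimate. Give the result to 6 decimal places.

Leading term ∝ h^1; use weight 2 = 2^1.
Numerator 2*A(h/2) − A(h) = 2*2.2116709682 − 2.2590475428 = 2.1642943936
Denominator 2 − 1 = 1.
So the Richardson estimate is 2.1642943936.

2.164294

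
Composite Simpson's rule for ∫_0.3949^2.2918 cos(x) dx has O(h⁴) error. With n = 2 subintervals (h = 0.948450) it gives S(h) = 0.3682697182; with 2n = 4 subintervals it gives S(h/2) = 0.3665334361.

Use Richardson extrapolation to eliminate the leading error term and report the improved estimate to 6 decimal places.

With r = 4 the leading error scales as h^4, so the weight is 2^4 = 16.
16·0.3665334361 = 5.8645349776; subtract 0.3682697182 → 5.4962652594
Extrapolated: 5.4962652594 / 15 = 0.3664176840
Gap between inputs: 1.736e-03; correction applied: −0.0001157521.

0.366418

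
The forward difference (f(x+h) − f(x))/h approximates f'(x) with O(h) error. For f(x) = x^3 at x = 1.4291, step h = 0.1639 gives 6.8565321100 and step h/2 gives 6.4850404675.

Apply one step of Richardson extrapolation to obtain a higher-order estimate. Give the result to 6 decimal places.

r = 1: numerator weight 2, denominator 1.
2*6.4850404675 − 6.8565321100 = 6.1135488250
Extrapolated: 6.1135488250 / 1 = 6.1135488250

6.113549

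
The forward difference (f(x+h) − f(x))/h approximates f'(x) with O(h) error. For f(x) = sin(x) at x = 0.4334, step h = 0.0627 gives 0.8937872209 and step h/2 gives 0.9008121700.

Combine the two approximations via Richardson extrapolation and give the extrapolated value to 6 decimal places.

0.907837

r = 1, so 2^r = 2.
Difference of the inputs: 0.9008121700 − 0.8937872209 = 0.0070249491
Correction (A(h/2) − A(h))/(2 − 1) = 0.0070249491/1 = 0.0070249491
R = 0.9008121700 + 0.0070249491 = 0.9078371191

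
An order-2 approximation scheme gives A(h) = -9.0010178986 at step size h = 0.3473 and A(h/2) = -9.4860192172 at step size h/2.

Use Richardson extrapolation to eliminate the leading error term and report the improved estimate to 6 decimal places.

-9.647686

Leading term ∝ h^2; use weight 4 = 2^2.
2^2 × A(h/2) = -37.9440768688; minus A(h) gives -28.9430589702.
Extrapolated: (-28.9430589702) / 3 = -9.6476863234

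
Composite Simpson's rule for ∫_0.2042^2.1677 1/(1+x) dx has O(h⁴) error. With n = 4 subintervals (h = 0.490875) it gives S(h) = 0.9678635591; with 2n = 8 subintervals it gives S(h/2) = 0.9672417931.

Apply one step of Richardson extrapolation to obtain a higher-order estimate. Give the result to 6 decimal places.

0.967200

With r = 4 the leading error scales as h^4, so the weight is 2^4 = 16.
Weighted: 15.4758686896 − 0.9678635591 = 14.5080051305
Divide by 2^4 − 1 = 15.
Extrapolated: 14.5080051305 / 15 = 0.9672003420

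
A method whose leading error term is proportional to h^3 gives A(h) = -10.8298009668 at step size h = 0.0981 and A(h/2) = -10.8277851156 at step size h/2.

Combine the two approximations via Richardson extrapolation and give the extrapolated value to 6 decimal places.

-10.827497

With r = 3 the leading error scales as h^3, so the weight is 2^3 = 8.
A(h/2) − A(h) = -10.8277851156 − (-10.8298009668) = 0.0020158512
Correction (A(h/2) − A(h))/(8 − 1) = 0.0020158512/7 = 0.0002879787
R = -10.8277851156 + 0.0002879787 = -10.8274971369
Gap between inputs: 2.016e-03; correction applied: +0.0002879787.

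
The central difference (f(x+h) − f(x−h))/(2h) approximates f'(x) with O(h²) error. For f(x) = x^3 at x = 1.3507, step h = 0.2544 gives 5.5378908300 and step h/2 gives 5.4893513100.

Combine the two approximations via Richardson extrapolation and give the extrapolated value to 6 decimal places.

5.473171

Leading term ∝ h^2; use weight 4 = 2^2.
2^2*A(h/2) = 21.9574052400; minus A(h) gives 16.4195144100.
Denominator 4 − 1 = 3.
R = 16.4195144100/3 = 5.4731714700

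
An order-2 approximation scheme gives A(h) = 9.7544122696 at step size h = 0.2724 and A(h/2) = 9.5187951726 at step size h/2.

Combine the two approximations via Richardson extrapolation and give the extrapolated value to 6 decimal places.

The method has order 2: 2^2 = 4.
Weighted: 38.0751806904 − 9.7544122696 = 28.3207684208
Divide by 2^2 − 1 = 3.
28.3207684208 ÷ 3 = 9.4402561403

9.440256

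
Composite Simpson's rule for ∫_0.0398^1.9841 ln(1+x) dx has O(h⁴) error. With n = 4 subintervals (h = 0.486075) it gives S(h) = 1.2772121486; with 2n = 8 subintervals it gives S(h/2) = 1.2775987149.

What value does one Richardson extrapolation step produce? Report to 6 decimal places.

1.277624

Method order is 4; weight 2^4 = 16.
A(h/2) − A(h) = 1.2775987149 − 1.2772121486 = 0.0003865663
Divide by 2^4 − 1 = 15: 0.0003865663/15 = 0.0000257711
R = 1.2775987149 + 0.0000257711 = 1.2776244860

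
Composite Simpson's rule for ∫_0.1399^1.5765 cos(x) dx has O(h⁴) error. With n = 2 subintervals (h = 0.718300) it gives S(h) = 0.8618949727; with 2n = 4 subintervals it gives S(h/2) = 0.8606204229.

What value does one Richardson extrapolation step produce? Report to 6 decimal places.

0.860535

Error is O(h^4); halving h shrinks it by 2^4 = 16.
Numerator 16×A(h/2) − A(h) = 16×0.8606204229 − 0.8618949727 = 12.9080317937
(16×0.8606204229 − 0.8618949727)/(16 − 1) = 0.8605354529
Correction |R − A(h/2)| = 8.497e-05; gap |A(h/2) − A(h)| = 1.275e-03.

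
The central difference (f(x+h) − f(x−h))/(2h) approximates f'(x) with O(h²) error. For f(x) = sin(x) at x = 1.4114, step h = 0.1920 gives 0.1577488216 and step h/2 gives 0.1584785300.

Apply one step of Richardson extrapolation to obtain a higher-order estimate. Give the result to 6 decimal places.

0.158722

The method has order 2: 2^2 = 4.
Weighted: 0.6339141200 − 0.1577488216 = 0.4761652984
Extrapolated: 0.4761652984 / 3 = 0.1587217661
Correction |R − A(h/2)| = 2.432e-04; gap |A(h/2) − A(h)| = 7.297e-04.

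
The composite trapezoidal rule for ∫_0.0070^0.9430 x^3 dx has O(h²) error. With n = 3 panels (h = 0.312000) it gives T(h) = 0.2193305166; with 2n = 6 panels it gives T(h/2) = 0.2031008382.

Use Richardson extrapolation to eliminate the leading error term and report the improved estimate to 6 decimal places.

0.197691

The method has order 2: 2^2 = 4.
Weighted: 0.8124033528 − 0.2193305166 = 0.5930728362
Denominator 4 − 1 = 3.
0.5930728362 ÷ 3 = 0.1976909454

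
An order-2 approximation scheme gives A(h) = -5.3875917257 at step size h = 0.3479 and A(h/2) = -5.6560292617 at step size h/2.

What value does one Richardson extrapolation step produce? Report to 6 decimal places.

The method has order 2: 2^2 = 4.
4·(-5.6560292617) = -22.6241170468; (-22.6241170468) − (-5.3875917257) = -17.2365253211
(-17.2365253211) ÷ 3 = -5.7455084404
Shift from A(h/2): −0.0894791787.

-5.745508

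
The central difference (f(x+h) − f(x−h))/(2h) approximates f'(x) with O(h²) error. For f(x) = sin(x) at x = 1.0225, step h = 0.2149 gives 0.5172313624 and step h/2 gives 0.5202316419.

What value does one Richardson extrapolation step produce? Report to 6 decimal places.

r = 2: numerator weight 4, denominator 3.
Weighted: 2.0809265676 − 0.5172313624 = 1.5636952052
Denominator 4 − 1 = 3.
1.5636952052 ÷ 3 = 0.5212317351

0.521232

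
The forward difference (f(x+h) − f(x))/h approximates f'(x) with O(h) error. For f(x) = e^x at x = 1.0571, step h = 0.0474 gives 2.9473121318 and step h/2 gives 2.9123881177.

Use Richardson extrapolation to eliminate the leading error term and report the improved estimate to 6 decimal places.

2.877464

Order 1 gives 2^r = 2 and 2^r − 1 = 1.
Weighted: 5.8247762354 − 2.9473121318 = 2.8774641036
Divide by 2^1 − 1 = 1.
Result: 2.8774641036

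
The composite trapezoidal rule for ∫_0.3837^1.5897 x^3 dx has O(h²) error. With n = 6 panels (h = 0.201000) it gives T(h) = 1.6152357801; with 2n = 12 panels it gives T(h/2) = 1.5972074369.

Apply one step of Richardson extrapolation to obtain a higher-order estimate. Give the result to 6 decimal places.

1.591198

The method has order 2: 2^2 = 4.
4×1.5972074369 = 6.3888297476; 6.3888297476 − 1.6152357801 = 4.7735939675
Divide by 2^2 − 1 = 3.
R = 4.7735939675/3 = 1.5911979892
Gap between inputs: 1.803e-02; correction applied: −0.0060094477.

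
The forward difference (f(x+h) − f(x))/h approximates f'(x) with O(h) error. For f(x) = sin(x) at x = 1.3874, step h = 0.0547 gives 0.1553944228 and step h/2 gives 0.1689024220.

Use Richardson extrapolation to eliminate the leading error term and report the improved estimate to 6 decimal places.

0.182410

r = 1, so 2^r = 2.
2^1*A(h/2) = 0.3378048440; minus A(h) gives 0.1824104212.
R = 0.1824104212/1 = 0.1824104212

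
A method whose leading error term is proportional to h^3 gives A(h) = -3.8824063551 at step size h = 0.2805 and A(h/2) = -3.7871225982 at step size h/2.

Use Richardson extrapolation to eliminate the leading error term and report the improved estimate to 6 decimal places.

-3.773511

r = 3, so 2^r = 8.
8*(-3.7871225982) = -30.2969807856; (-30.2969807856) − (-3.8824063551) = -26.4145744305
Extrapolated: (-26.4145744305) / 7 = -3.7735106329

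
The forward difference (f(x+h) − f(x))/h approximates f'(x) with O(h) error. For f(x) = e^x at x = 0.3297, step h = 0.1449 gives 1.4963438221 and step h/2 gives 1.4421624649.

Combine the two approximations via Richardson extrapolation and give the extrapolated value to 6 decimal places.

1.387981

r = 1, so 2^r = 2.
Top: 2(1.4421624649) − (1.4963438221) = 1.3879811077
1.3879811077 ÷ 1 = 1.3879811077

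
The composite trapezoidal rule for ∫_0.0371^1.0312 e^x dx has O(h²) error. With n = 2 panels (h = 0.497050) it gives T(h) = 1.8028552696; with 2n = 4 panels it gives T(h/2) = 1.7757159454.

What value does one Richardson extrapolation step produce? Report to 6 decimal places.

1.766670

r = 2: numerator weight 4, denominator 3.
4×1.7757159454 = 7.1028637816; 7.1028637816 − 1.8028552696 = 5.3000085120
Denominator 4 − 1 = 3.
So the Richardson estimate is 1.7666695040.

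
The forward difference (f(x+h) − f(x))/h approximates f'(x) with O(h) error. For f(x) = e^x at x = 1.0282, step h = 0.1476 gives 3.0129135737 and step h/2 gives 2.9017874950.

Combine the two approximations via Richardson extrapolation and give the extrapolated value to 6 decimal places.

r = 1: numerator weight 2, denominator 1.
Weighted: 5.8035749900 − 3.0129135737 = 2.7906614163
Denominator 2 − 1 = 1.
2.7906614163 ÷ 1 = 2.7906614163
Shift from A(h/2): −0.1111260787.

2.790661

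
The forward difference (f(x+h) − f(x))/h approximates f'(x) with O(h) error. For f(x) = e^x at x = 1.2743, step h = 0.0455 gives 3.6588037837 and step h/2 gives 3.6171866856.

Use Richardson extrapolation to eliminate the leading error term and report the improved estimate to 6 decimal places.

r = 1, so 2^r = 2.
2^1×A(h/2) = 7.2343733712; minus A(h) gives 3.5755695875.
R = 3.5755695875/1 = 3.5755695875

3.575570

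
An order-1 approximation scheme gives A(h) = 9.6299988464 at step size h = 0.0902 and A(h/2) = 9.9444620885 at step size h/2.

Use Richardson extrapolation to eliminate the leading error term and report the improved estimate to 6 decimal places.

10.258925

Error is O(h^1); halving h shrinks it by 2^1 = 2.
2^1·A(h/2) = 19.8889241770; minus A(h) gives 10.2589253306.
10.2589253306 ÷ 1 = 10.2589253306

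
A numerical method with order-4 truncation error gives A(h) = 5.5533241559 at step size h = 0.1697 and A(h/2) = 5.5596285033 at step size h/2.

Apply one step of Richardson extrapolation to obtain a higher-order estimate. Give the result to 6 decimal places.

5.560049

The method has order 4: 2^4 = 16.
Difference of the inputs: 5.5596285033 − 5.5533241559 = 0.0063043474
Divide by 2^4 − 1 = 15: 0.0063043474/15 = 0.0004202898
R = 5.5596285033 + 0.0004202898 = 5.5600487931
Shift from A(h/2): +0.0004202898.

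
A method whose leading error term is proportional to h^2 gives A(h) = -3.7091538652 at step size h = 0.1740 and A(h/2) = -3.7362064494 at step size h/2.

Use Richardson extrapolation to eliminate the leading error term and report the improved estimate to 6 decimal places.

The method has order 2: 2^2 = 4.
4·(-3.7362064494) = -14.9448257976; (-14.9448257976) − (-3.7091538652) = -11.2356719324
Extrapolated: (-11.2356719324) / 3 = -3.7452239775
Shift from A(h/2): −0.0090175281.

-3.745224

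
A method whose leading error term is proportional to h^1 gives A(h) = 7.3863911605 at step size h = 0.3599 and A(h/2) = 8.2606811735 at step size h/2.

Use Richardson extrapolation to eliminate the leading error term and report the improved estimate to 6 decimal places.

With r = 1 the leading error scales as h^1, so the weight is 2^1 = 2.
Difference of the inputs: 8.2606811735 − 7.3863911605 = 0.8742900130
Correction (A(h/2) − A(h))/(2 − 1) = 0.8742900130/1 = 0.8742900130
R = A(h/2) + (A(h/2) − A(h))/1 = 8.2606811735 + 0.8742900130 = 9.1349711865
Gap between inputs: 8.743e-01; correction applied: +0.8742900130.

9.134971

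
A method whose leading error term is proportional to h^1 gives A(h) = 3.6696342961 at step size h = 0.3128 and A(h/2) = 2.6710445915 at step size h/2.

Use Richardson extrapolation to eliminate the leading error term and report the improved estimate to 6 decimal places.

1.672455

With r = 1 the leading error scales as h^1, so the weight is 2^1 = 2.
2 × 2.6710445915 = 5.3420891830; 5.3420891830 − 3.6696342961 = 1.6724548869
R = 1.6724548869/1 = 1.6724548869
Gap between inputs: 9.986e-01; correction applied: −0.9985897046.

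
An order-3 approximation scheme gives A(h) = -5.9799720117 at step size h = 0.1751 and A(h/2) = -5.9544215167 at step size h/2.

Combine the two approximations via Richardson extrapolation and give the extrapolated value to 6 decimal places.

-5.950771

Order 3 gives 2^r = 8 and 2^r − 1 = 7.
Top: 8(-5.9544215167) − (-5.9799720117) = -41.6554001219
(8·(-5.9544215167) − (-5.9799720117))/(8 − 1) = -5.9507714460
Correction |R − A(h/2)| = 3.650e-03; gap |A(h/2) − A(h)| = 2.555e-02.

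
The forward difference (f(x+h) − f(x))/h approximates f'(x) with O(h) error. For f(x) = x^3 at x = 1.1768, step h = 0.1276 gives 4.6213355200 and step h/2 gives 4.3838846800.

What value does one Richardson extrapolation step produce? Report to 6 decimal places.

4.146434

Order 1 gives 2^r = 2 and 2^r − 1 = 1.
Weighted: 8.7677693600 − 4.6213355200 = 4.1464338400
Denominator 2 − 1 = 1.
Extrapolated: 4.1464338400 / 1 = 4.1464338400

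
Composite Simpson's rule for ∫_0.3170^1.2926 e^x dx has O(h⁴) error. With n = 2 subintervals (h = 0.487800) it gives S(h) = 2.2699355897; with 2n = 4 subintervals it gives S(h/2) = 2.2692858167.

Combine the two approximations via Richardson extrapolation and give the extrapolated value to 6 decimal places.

Error is O(h^4); halving h shrinks it by 2^4 = 16.
16 × 2.2692858167 = 36.3085730672; subtract 2.2699355897 → 34.0386374775
Denominator 16 − 1 = 15.
R = 34.0386374775/15 = 2.2692424985
Gap between inputs: 6.498e-04; correction applied: −0.0000433182.

2.269242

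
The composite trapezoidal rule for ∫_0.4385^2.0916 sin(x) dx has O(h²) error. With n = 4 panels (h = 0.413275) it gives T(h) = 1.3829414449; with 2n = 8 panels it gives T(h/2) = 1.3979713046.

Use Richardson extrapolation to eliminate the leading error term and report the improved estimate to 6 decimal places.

1.402981

Leading term ∝ h^2; use weight 4 = 2^2.
4 × 1.3979713046 = 5.5918852184; 5.5918852184 − 1.3829414449 = 4.2089437735
Denominator 4 − 1 = 3.
4.2089437735 ÷ 3 = 1.4029812578
Gap between inputs: 1.503e-02; correction applied: +0.0050099532.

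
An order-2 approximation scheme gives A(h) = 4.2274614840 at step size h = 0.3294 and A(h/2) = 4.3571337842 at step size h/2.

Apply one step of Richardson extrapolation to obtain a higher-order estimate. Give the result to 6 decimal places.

Leading term ∝ h^2; use weight 4 = 2^2.
4*4.3571337842 = 17.4285351368; subtract 4.2274614840 → 13.2010736528
Extrapolated: 13.2010736528 / 3 = 4.4003578843
Gap between inputs: 1.297e-01; correction applied: +0.0432241001.

4.400358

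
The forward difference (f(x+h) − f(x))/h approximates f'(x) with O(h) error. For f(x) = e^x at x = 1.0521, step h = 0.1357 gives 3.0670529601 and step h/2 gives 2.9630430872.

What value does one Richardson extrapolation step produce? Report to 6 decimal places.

With r = 1 the leading error scales as h^1, so the weight is 2^1 = 2.
2*2.9630430872 − 3.0670529601 = 2.8590332143
Denominator 2 − 1 = 1.
(2*2.9630430872 − 3.0670529601)/(2 − 1) = 2.8590332143

2.859033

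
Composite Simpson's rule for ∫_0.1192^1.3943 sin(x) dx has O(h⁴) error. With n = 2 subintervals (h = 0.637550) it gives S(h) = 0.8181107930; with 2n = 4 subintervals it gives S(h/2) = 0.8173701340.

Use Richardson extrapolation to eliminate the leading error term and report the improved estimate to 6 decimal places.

With r = 4 the leading error scales as h^4, so the weight is 2^4 = 16.
16·0.8173701340 = 13.0779221440; subtract 0.8181107930 → 12.2598113510
Denominator 16 − 1 = 15.
So the Richardson estimate is 0.8173207567.

0.817321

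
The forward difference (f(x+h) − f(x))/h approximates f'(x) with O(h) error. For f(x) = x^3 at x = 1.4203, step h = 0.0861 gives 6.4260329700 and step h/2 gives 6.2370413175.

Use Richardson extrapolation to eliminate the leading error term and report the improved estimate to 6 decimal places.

6.048050

Error is O(h^1); halving h shrinks it by 2^1 = 2.
Numerator 2*A(h/2) − A(h) = 2*6.2370413175 − 6.4260329700 = 6.0480496650
Divide by 2^1 − 1 = 1.
R = 6.0480496650/1 = 6.0480496650
Gap between inputs: 1.890e-01; correction applied: −0.1889916525.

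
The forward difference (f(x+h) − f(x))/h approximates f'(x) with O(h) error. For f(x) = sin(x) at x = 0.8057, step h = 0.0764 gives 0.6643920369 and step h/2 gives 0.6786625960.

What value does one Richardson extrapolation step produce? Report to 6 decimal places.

Leading term ∝ h^1; use weight 2 = 2^1.
2*0.6786625960 − 0.6643920369 = 0.6929331551
Denominator 2 − 1 = 1.
Extrapolated: 0.6929331551 / 1 = 0.6929331551
Correction |R − A(h/2)| = 1.427e-02; gap |A(h/2) − A(h)| = 1.427e-02.

0.692933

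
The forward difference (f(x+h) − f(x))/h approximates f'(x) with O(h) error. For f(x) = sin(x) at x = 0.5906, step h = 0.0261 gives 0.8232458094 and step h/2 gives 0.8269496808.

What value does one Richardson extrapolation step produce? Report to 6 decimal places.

0.830654

r = 1: numerator weight 2, denominator 1.
A(h/2) − A(h) = 0.8269496808 − 0.8232458094 = 0.0037038714
Divide by 2^1 − 1 = 1: 0.0037038714/1 = 0.0037038714
R = A(h/2) + (A(h/2) − A(h))/1 = 0.8269496808 + 0.0037038714 = 0.8306535522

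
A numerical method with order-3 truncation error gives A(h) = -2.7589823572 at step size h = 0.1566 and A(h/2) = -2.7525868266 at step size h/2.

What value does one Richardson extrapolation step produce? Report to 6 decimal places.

Leading term ∝ h^3; use weight 8 = 2^3.
8*(-2.7525868266) = -22.0206946128; subtract (-2.7589823572) → -19.2617122556
Divide by 2^3 − 1 = 7.
So the Richardson estimate is -2.7516731794.
Correction |R − A(h/2)| = 9.136e-04; gap |A(h/2) − A(h)| = 6.396e-03.

-2.751673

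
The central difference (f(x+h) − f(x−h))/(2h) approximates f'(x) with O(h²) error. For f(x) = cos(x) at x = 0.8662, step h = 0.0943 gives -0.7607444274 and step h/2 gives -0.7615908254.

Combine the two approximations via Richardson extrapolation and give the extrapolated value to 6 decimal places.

-0.761873

Method order is 2; weight 2^2 = 4.
Difference of the inputs: -0.7615908254 − (-0.7607444274) = -0.0008463980
Divide by 2^2 − 1 = 3: (-0.0008463980)/3 = -0.0002821327
R = A(h/2) + (A(h/2) − A(h))/3 = -0.7615908254 − 0.0002821327 = -0.7618729581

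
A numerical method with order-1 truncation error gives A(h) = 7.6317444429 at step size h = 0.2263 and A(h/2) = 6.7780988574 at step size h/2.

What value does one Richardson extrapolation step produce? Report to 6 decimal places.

The method has order 1: 2^1 = 2.
2^1·A(h/2) = 13.5561977148; minus A(h) gives 5.9244532719.
Divide by 2^1 − 1 = 1.
(2·6.7780988574 − 7.6317444429)/(2 − 1) = 5.9244532719

5.924453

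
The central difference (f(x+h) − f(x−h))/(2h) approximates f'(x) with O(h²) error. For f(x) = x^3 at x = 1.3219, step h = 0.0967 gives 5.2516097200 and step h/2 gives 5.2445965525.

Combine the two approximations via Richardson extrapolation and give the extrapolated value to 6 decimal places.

5.242259

r = 2, so 2^r = 4.
Weighted: 20.9783862100 − 5.2516097200 = 15.7267764900
15.7267764900 ÷ 3 = 5.2422588300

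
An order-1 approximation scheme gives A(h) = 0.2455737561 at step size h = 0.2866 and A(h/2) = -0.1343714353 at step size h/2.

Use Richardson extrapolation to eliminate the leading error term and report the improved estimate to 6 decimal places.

The method has order 1: 2^1 = 2.
2·(-0.1343714353) − 0.2455737561 = -0.5143166267
Divide by 2^1 − 1 = 1.
Result: -0.5143166267

-0.514317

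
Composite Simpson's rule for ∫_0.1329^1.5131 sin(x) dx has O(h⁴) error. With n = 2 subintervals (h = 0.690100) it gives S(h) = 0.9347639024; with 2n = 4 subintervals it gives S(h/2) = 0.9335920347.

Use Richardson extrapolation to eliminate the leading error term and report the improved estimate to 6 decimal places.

Error is O(h^4); halving h shrinks it by 2^4 = 16.
Weighted: 14.9374725552 − 0.9347639024 = 14.0027086528
14.0027086528 ÷ 15 = 0.9335139102

0.933514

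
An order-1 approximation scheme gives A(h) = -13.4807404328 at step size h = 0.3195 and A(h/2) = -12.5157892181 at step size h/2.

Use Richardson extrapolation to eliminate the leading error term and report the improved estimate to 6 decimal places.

With r = 1 the leading error scales as h^1, so the weight is 2^1 = 2.
Top: 2(-12.5157892181) − (-13.4807404328) = -11.5508380034
Divide by 2^1 − 1 = 1.
R = (-11.5508380034)/1 = -11.5508380034

-11.550838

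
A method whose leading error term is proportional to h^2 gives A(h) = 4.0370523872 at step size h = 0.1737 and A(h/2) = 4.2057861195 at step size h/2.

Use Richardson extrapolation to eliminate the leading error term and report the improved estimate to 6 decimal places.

r = 2: numerator weight 4, denominator 3.
Weighted: 16.8231444780 − 4.0370523872 = 12.7860920908
R = 12.7860920908/3 = 4.2620306969
Shift from A(h/2): +0.0562445774.

4.262031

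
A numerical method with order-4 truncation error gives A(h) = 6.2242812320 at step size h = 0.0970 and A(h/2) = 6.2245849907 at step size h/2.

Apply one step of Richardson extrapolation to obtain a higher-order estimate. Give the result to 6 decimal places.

6.224605

Leading term ∝ h^4; use weight 16 = 2^4.
Numerator 16 × A(h/2) − A(h) = 16 × 6.2245849907 − 6.2242812320 = 93.3690786192
Divide by 2^4 − 1 = 15.
Extrapolated: 93.3690786192 / 15 = 6.2246052413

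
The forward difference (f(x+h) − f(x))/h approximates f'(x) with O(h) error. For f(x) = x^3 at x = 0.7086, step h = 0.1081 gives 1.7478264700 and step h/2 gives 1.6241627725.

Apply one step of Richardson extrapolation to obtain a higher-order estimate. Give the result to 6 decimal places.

Leading term ∝ h^1; use weight 2 = 2^1.
Top: 2(1.6241627725) − (1.7478264700) = 1.5004990750
Divide by 2^1 − 1 = 1.
So the Richardson estimate is 1.5004990750.
Shift from A(h/2): −0.1236636975.

1.500499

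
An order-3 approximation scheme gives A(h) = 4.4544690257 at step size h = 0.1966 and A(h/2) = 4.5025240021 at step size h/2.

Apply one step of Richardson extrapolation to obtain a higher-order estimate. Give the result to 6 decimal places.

Order 3 gives 2^r = 8 and 2^r − 1 = 7.
Numerator 8 × A(h/2) − A(h) = 8 × 4.5025240021 − 4.4544690257 = 31.5657229911
31.5657229911 ÷ 7 = 4.5093889987
Correction |R − A(h/2)| = 6.865e-03; gap |A(h/2) − A(h)| = 4.805e-02.

4.509389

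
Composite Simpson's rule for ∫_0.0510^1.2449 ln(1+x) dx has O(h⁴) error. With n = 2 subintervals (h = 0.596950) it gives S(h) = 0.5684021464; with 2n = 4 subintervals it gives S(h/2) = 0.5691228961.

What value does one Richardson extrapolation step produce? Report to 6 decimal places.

With r = 4 the leading error scales as h^4, so the weight is 2^4 = 16.
Weighted: 9.1059663376 − 0.5684021464 = 8.5375641912
Divide by 2^4 − 1 = 15.
8.5375641912 ÷ 15 = 0.5691709461
Shift from A(h/2): +0.0000480500.

0.569171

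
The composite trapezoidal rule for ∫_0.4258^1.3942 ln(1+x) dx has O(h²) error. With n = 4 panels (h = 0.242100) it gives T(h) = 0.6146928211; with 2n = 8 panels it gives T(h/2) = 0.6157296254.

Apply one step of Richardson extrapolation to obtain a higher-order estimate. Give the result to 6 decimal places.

Method order is 2; weight 2^2 = 4.
4*0.6157296254 = 2.4629185016; 2.4629185016 − 0.6146928211 = 1.8482256805
Extrapolated: 1.8482256805 / 3 = 0.6160752268

0.616075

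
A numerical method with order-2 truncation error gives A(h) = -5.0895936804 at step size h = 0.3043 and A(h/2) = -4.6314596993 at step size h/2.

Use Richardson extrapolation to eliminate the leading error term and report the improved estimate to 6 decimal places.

Method order is 2; weight 2^2 = 4.
4·(-4.6314596993) − (-5.0895936804) = -13.4362451168
Divide by 2^2 − 1 = 3.
R = (-13.4362451168)/3 = -4.4787483723

-4.478748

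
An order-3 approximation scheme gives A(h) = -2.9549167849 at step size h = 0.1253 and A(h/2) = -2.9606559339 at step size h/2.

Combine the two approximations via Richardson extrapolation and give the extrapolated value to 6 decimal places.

-2.961476

Leading term ∝ h^3; use weight 8 = 2^3.
8·(-2.9606559339) = -23.6852474712; subtract (-2.9549167849) → -20.7303306863
(8·(-2.9606559339) − (-2.9549167849))/(8 − 1) = -2.9614758123
Gap between inputs: 5.739e-03; correction applied: −0.0008198784.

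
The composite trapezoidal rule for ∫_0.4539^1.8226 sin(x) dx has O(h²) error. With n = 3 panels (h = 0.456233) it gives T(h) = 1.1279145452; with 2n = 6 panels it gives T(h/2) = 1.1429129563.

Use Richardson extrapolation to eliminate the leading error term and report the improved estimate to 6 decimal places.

r = 2, so 2^r = 4.
2^2×A(h/2) = 4.5716518252; minus A(h) gives 3.4437372800.
R = 3.4437372800/3 = 1.1479124267

1.147912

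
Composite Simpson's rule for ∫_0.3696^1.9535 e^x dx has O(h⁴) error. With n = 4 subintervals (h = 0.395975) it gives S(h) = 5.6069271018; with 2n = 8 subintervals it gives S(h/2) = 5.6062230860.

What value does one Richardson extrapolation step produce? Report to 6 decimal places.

5.606176

Method order is 4; weight 2^4 = 16.
Top: 16(5.6062230860) − (5.6069271018) = 84.0926422742
Divide by 2^4 − 1 = 15.
Extrapolated: 84.0926422742 / 15 = 5.6061761516
Gap between inputs: 7.040e-04; correction applied: −0.0000469344.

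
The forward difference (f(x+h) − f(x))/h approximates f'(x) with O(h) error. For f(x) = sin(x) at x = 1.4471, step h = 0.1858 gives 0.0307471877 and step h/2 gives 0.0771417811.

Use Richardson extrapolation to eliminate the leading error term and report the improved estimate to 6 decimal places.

r = 1: numerator weight 2, denominator 1.
Numerator 2*A(h/2) − A(h) = 2*0.0771417811 − 0.0307471877 = 0.1235363745
R = 0.1235363745/1 = 0.1235363745

0.123536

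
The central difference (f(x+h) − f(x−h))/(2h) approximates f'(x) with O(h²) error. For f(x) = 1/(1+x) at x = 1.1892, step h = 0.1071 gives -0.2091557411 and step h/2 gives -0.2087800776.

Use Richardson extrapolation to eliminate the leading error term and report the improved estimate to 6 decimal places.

-0.208655

Order 2 gives 2^r = 4 and 2^r − 1 = 3.
2^2*A(h/2) = -0.8351203104; minus A(h) gives -0.6259645693.
Denominator 4 − 1 = 3.
(-0.6259645693) ÷ 3 = -0.2086548564
Correction |R − A(h/2)| = 1.252e-04; gap |A(h/2) − A(h)| = 3.757e-04.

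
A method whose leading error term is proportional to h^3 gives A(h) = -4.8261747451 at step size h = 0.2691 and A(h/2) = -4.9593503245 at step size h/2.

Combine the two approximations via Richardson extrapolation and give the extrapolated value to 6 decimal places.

-4.978375

r = 3: numerator weight 8, denominator 7.
Top: 8(-4.9593503245) − (-4.8261747451) = -34.8486278509
R = (-34.8486278509)/7 = -4.9783754073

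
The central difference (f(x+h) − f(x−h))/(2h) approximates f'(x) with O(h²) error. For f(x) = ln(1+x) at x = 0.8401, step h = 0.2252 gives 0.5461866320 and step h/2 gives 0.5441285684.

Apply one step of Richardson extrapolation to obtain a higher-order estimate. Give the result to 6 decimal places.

The method has order 2: 2^2 = 4.
4 × 0.5441285684 = 2.1765142736; subtract 0.5461866320 → 1.6303276416
Divide by 2^2 − 1 = 3.
1.6303276416 ÷ 3 = 0.5434425472
Shift from A(h/2): −0.0006860212.

0.543443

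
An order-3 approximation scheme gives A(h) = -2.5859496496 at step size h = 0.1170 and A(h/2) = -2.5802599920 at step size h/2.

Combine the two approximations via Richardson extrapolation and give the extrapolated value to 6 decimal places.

Leading term ∝ h^3; use weight 8 = 2^3.
Weighted: (-20.6420799360) − (-2.5859496496) = -18.0561302864
Extrapolated: (-18.0561302864) / 7 = -2.5794471838

-2.579447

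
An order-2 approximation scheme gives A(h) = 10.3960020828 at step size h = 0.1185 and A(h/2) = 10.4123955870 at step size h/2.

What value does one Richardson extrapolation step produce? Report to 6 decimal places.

10.417860

The method has order 2: 2^2 = 4.
Numerator 4·A(h/2) − A(h) = 4·10.4123955870 − 10.3960020828 = 31.2535802652
(4·10.4123955870 − 10.3960020828)/(4 − 1) = 10.4178600884
Gap between inputs: 1.639e-02; correction applied: +0.0054645014.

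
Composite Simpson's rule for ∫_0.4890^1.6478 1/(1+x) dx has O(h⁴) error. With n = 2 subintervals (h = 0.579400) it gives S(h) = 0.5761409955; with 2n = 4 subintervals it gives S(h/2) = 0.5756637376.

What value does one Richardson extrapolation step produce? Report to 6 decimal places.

0.575632

r = 4: numerator weight 16, denominator 15.
16×0.5756637376 = 9.2106198016; 9.2106198016 − 0.5761409955 = 8.6344788061
Denominator 16 − 1 = 15.
8.6344788061 ÷ 15 = 0.5756319204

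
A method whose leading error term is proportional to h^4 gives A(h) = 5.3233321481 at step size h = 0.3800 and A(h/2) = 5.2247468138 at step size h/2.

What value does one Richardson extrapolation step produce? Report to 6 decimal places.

The method has order 4: 2^4 = 16.
Difference of the inputs: 5.2247468138 − 5.3233321481 = -0.0985853343
Correction (A(h/2) − A(h))/(16 − 1) = (-0.0985853343)/15 = -0.0065723556
R = 5.2247468138 − 0.0065723556 = 5.2181744582
Correction |R − A(h/2)| = 6.572e-03; gap |A(h/2) − A(h)| = 9.859e-02.

5.218174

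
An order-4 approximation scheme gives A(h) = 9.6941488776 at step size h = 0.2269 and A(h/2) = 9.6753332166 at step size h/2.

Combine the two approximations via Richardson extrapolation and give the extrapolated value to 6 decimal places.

r = 4: numerator weight 16, denominator 15.
16×9.6753332166 = 154.8053314656; subtract 9.6941488776 → 145.1111825880
Divide by 2^4 − 1 = 15.
Result: 9.6740788392
Correction |R − A(h/2)| = 1.254e-03; gap |A(h/2) − A(h)| = 1.882e-02.

9.674079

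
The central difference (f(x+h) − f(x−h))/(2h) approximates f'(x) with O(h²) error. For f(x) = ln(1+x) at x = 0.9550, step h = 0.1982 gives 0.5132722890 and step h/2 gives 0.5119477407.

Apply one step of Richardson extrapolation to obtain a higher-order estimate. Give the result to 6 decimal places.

0.511506

The method has order 2: 2^2 = 4.
4*0.5119477407 = 2.0477909628; 2.0477909628 − 0.5132722890 = 1.5345186738
R = 1.5345186738/3 = 0.5115062246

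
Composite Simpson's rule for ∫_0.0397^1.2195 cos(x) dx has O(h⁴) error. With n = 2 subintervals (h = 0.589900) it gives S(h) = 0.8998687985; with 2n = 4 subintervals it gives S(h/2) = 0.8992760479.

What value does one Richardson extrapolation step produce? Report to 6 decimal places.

r = 4: numerator weight 16, denominator 15.
Difference of the inputs: 0.8992760479 − 0.8998687985 = -0.0005927506
Correction (A(h/2) − A(h))/(16 − 1) = (-0.0005927506)/15 = -0.0000395167
R = A(h/2) + (A(h/2) − A(h))/15 = 0.8992760479 − 0.0000395167 = 0.8992365312
Gap between inputs: 5.928e-04; correction applied: −0.0000395167.

0.899237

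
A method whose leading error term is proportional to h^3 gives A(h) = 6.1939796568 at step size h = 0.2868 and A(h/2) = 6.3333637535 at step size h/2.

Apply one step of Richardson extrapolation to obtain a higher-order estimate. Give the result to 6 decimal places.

6.353276

Error is O(h^3); halving h shrinks it by 2^3 = 8.
8 × 6.3333637535 − 6.1939796568 = 44.4729303712
Extrapolated: 44.4729303712 / 7 = 6.3532757673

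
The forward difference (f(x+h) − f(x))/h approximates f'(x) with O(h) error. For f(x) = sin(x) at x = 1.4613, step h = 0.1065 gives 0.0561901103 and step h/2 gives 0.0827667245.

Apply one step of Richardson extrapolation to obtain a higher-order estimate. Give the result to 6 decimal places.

Error is O(h^1); halving h shrinks it by 2^1 = 2.
2 × 0.0827667245 = 0.1655334490; subtract 0.0561901103 → 0.1093433387
Divide by 2^1 − 1 = 1.
R = 0.1093433387/1 = 0.1093433387

0.109343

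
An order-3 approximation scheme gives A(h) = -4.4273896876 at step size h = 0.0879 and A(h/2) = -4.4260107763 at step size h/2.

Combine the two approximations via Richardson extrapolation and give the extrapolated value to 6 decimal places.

r = 3: numerator weight 8, denominator 7.
Top: 8(-4.4260107763) − (-4.4273896876) = -30.9806965228
Divide by 2^3 − 1 = 7.
(8*(-4.4260107763) − (-4.4273896876))/(8 − 1) = -4.4258137890

-4.425814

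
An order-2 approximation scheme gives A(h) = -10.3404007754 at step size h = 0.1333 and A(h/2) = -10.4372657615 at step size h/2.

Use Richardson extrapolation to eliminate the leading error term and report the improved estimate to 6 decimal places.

-10.469554

With r = 2 the leading error scales as h^2, so the weight is 2^2 = 4.
A(h/2) − A(h) = -10.4372657615 − (-10.3404007754) = -0.0968649861
Divide by 2^2 − 1 = 3: (-0.0968649861)/3 = -0.0322883287
R = -10.4372657615 − 0.0322883287 = -10.4695540902
Shift from A(h/2): −0.0322883287.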